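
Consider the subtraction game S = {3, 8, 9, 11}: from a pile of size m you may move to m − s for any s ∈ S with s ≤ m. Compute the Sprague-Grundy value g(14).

2

Build the Grundy sequence with g(k) = mex{g(k−s) : s ∈ {3, 8, 9, 11}, s ≤ k}:
k:     0  1  2  3  4  5  6  7  8  9 10 11 12 13 14
g(k):  0  0  0  1  1  1  0  0  2  1  1  3  2  2  2
So g(14) = 2.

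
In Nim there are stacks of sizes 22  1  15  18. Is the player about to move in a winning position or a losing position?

Winning position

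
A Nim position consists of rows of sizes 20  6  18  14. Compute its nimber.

Write each in binary and XOR column by column:
  10100  (20)
  00110  (6)
  10010  (18)
  01110  (14)
  -----
  01110  (14)

14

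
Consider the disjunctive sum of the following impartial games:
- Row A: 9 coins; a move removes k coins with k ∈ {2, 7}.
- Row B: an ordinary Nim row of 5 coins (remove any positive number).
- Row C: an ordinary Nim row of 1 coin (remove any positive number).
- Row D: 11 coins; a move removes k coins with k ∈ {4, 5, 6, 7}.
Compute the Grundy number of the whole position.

For row A, compute g(0), g(1), … with moves {2, 7}:
g(0) = mex{} = 0
g(1) = mex{} = 0
g(2) = mex{0} = 1
g(3) = mex{0} = 1
g(4) = mex{1} = 0
g(5) = mex{1} = 0
g(6) = mex{0} = 1
g(7) = mex{0} = 1
g(8) = mex{0,1} = 2
g(9) = mex{1} = 0
So g(9) = 0.
Row B is a plain Nim row of size 5, so its Grundy value is 5.
Row C is a plain Nim row of size 1, so its Grundy value is 1.
Grundy values for row D (subtraction set {4, 5, 6, 7}):
k:     0  1  2  3  4  5  6  7  8  9 10 11
g(k):  0  0  0  0  1  1  1  1  2  2  2  0
So g(11) = 0.
By the Sprague-Grundy theorem, the Grundy value of a sum of independent games is the XOR of the component values.
Combined value = 0 XOR 5 XOR 1 XOR 0 = 4.

4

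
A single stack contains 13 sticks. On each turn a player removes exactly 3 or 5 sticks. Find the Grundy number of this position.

Compute g(0), g(1), … for moves {3, 5}:
g(0) = mex{} = 0
g(1) = mex{} = 0
g(2) = mex{} = 0
g(3) = mex{0} = 1
g(4) = mex{0} = 1
g(5) = mex{0} = 1
g(6) = mex{0,1} = 2
g(7) = mex{0,1} = 2
g(8) = mex{1} = 0
g(9) = mex{1,2} = 0
g(10) = mex{1,2} = 0
g(11) = mex{0,2} = 1
g(12) = mex{0,2} = 1
g(13) = mex{0} = 1
So g(13) = 1.

1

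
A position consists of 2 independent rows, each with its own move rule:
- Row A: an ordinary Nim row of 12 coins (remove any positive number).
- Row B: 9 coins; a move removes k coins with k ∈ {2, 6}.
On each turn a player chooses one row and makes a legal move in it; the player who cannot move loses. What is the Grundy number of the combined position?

Row A is a plain Nim row of size 12, so its Grundy value is 12.
For row B, compute g(0), g(1), … with moves {2, 6}:
k:     0  1  2  3  4  5  6  7  8  9
g(k):  0  0  1  1  0  0  1  1  0  0
So g(9) = 0.
The value of a disjunctive sum is the nim-sum of the parts.
Combined value = 12 ⊕ 0 = 12.

12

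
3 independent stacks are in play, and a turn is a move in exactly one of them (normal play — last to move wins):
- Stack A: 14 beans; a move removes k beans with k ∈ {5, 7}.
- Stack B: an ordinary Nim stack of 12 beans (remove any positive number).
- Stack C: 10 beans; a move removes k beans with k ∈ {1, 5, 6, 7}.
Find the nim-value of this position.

Build the Grundy sequence for stack A with g(k) = mex{g(k−s) : s ∈ {5, 7}, s ≤ k}:
k:     0  1  2  3  4  5  6  7  8  9 10 11 12 13 14
g(k):  0  0  0  0  0  1  1  1  1  1  2  2  0  0  0
So g(14) = 0.
Stack B is a plain Nim stack of size 12, so its Grundy value is 12.
Grundy values for stack C (subtraction set {1, 5, 6, 7}):
k:     0  1  2  3  4  5  6  7  8  9 10
g(k):  0  1  0  1  0  1  2  3  2  3  2
So g(10) = 2.
By the Sprague-Grundy theorem, the Grundy value of a sum of independent games is the XOR of the component values.
Combined value = 0 XOR 12 XOR 2 = 14.

14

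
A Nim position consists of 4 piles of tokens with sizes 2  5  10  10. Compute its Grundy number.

In binary:
  0010  (2)
  0101  (5)
  1010  (10)
  1010  (10)
  ----
  0111  (7)

7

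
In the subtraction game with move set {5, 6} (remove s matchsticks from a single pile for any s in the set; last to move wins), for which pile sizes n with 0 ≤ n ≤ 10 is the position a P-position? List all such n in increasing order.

Build the Grundy sequence with g(k) = mex{g(k−s) : s ∈ {5, 6}, s ≤ k}:
g(0) = mex{} = 0
g(1) = mex{} = 0
g(2) = mex{} = 0
g(3) = mex{} = 0
g(4) = mex{} = 0
g(5) = mex{0} = 1
g(6) = mex{0} = 1
g(7) = mex{0} = 1
g(8) = mex{0} = 1
g(9) = mex{0} = 1
g(10) = mex{0,1} = 2
The P-positions (g = 0) in 0..10 are 0, 1, 2, 3, 4.

0, 1, 2, 3, 4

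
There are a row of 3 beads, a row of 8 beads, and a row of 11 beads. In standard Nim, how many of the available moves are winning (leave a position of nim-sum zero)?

0

Nim-sum: 3 ⊕ 8 ⊕ 11 = 0.
The nim-sum is already 0, so every move leaves a nonzero nim-sum — there are no winning moves.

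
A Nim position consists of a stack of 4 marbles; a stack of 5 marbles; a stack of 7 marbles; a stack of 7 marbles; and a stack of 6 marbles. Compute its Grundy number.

7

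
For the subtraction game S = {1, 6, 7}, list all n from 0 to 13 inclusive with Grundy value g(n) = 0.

Compute g(0), g(1), … for moves {1, 6, 7}:
g(0) = mex{} = 0
g(1) = mex{0} = 1
g(2) = mex{1} = 0
g(3) = mex{0} = 1
g(4) = mex{1} = 0
g(5) = mex{0} = 1
g(6) = mex{0,1} = 2
g(7) = mex{0,1,2} = 3
g(8) = mex{0,1,3} = 2
g(9) = mex{0,1,2} = 3
g(10) = mex{0,1,3} = 2
g(11) = mex{0,1,2} = 3
g(12) = mex{1,2,3} = 0
g(13) = mex{0,2,3} = 1
The P-positions (g = 0) in 0..13 are 0, 2, 4, 12.

0, 2, 4, 12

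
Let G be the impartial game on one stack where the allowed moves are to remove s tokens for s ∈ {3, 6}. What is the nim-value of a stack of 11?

0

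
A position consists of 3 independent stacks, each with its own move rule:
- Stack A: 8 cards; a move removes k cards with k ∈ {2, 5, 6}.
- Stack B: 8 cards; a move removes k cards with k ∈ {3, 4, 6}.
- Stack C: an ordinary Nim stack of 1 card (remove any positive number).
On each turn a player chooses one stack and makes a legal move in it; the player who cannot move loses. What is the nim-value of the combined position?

3

Build the Grundy sequence for stack A with g(k) = mex{g(k−s) : s ∈ {2, 5, 6}, s ≤ k}:
g(0) = mex{} = 0
g(1) = mex{} = 0
g(2) = mex{0} = 1
g(3) = mex{0} = 1
g(4) = mex{1} = 0
g(5) = mex{0,1} = 2
g(6) = mex{0} = 1
g(7) = mex{0,1,2} = 3
g(8) = mex{1} = 0
So g(8) = 0.
Build the Grundy sequence for stack B with g(k) = mex{g(k−s) : s ∈ {3, 4, 6}, s ≤ k}:
k:     0  1  2  3  4  5  6  7  8
g(k):  0  0  0  1  1  1  2  2  2
So g(8) = 2.
Stack C is a plain Nim stack of size 1, so its Grundy value is 1.
By the Sprague-Grundy theorem, the Grundy value of a sum of independent games is the XOR of the component values.
Combined value = 0 ⊕ 2 ⊕ 1 = 3.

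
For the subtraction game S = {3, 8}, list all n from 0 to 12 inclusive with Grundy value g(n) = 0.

Compute g(0), g(1), … for moves {3, 8}:
g(0) = mex{} = 0
g(1) = mex{} = 0
g(2) = mex{} = 0
g(3) = mex{0} = 1
g(4) = mex{0} = 1
g(5) = mex{0} = 1
g(6) = mex{1} = 0
g(7) = mex{1} = 0
g(8) = mex{0,1} = 2
g(9) = mex{0} = 1
g(10) = mex{0} = 1
g(11) = mex{1,2} = 0
g(12) = mex{1} = 0
The P-positions (g = 0) in 0..12 are 0, 1, 2, 6, 7, 11, 12.

0, 1, 2, 6, 7, 11, 12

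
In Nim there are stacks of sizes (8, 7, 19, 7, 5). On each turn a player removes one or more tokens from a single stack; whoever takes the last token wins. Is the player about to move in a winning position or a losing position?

Compute the nim-sum pairwise:
8 ^ 7 = 15
15 ^ 19 = 28
28 ^ 7 = 27
27 ^ 5 = 30
The nim-sum is 30 ≠ 0, so this is an N-position: the player to move can win.

Winning position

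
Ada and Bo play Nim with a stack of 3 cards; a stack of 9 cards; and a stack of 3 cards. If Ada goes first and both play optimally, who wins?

Nim-sum: 3 XOR 9 XOR 3 = 9.
The nim-sum is 9 ≠ 0, so this is an N-position: the player to move can win; Ada has a winning move.

Ada wins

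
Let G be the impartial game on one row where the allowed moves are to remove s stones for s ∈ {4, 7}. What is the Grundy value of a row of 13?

Compute g(0), g(1), … for moves {4, 7}:
g(0) = mex{} = 0
g(1) = mex{} = 0
g(2) = mex{} = 0
g(3) = mex{} = 0
g(4) = mex{0} = 1
g(5) = mex{0} = 1
g(6) = mex{0} = 1
g(7) = mex{0} = 1
g(8) = mex{0,1} = 2
g(9) = mex{0,1} = 2
g(10) = mex{0,1} = 2
g(11) = mex{1} = 0
g(12) = mex{1,2} = 0
g(13) = mex{1,2} = 0
So g(13) = 0.

0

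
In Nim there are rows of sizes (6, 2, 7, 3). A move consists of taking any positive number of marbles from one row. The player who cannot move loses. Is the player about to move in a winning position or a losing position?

Losing position

Bitwise XOR of the heap sizes:
  110  (6)
  010  (2)
  111  (7)
  011  (3)
  ---
  000  (0)
The nim-sum is 0, so this is a P-position: the player to move is in a losing position under optimal play.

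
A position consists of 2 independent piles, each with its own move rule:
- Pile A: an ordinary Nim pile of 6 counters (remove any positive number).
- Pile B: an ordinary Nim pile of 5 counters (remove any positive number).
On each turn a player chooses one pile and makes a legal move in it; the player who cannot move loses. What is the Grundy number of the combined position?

Pile A is a plain Nim pile of size 6, so its Grundy value is 6.
Pile B is a plain Nim pile of size 5, so its Grundy value is 5.
The value of a disjunctive sum is the nim-sum of the parts.
Combined value = 6 ⊕ 5 = 3.

3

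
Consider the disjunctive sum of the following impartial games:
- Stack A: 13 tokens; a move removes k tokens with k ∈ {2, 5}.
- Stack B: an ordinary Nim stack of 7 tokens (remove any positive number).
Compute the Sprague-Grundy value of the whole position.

For stack A, compute g(0), g(1), … with moves {2, 5}:
g(0) = mex{} = 0
g(1) = mex{} = 0
g(2) = mex{0} = 1
g(3) = mex{0} = 1
g(4) = mex{1} = 0
g(5) = mex{0,1} = 2
g(6) = mex{0} = 1
g(7) = mex{1,2} = 0
g(8) = mex{1} = 0
g(9) = mex{0} = 1
g(10) = mex{0,2} = 1
g(11) = mex{1} = 0
g(12) = mex{0,1} = 2
g(13) = mex{0} = 1
So g(13) = 1.
Stack B is a plain Nim stack of size 7, so its Grundy value is 7.
The value of a disjunctive sum is the nim-sum of the parts.
Combined value = 1 ⊕ 7 = 6.

6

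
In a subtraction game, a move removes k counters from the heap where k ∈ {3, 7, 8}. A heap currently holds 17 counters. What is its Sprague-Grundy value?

Build the Grundy sequence with g(k) = mex{g(k−s) : s ∈ {3, 7, 8}, s ≤ k}:
k:     0  1  2  3  4  5  6  7  8  9 10 11 12 13 14 15 16 17
g(k):  0  0  0  1  1  1  0  2  2  1  3  0  0  2  1  1  0  0
So g(17) = 0.

0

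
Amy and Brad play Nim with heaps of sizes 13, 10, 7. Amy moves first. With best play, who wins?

Compute the nim-sum pairwise:
13 ^ 10 = 7
7 ^ 7 = 0
The nim-sum is 0, so this is a P-position: the player to move is in a losing position under optimal play; Amy is about to move from it and so loses — Brad wins.

Brad wins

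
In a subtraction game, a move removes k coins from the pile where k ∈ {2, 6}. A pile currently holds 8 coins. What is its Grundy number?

0

Grundy values for subtraction set {2, 6}:
k:     0  1  2  3  4  5  6  7  8
g(k):  0  0  1  1  0  0  1  1  0
So g(8) = 0.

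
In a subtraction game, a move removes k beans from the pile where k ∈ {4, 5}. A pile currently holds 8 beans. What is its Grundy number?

Build the Grundy sequence with g(k) = mex{g(k−s) : s ∈ {4, 5}, s ≤ k}:
k:     0  1  2  3  4  5  6  7  8
g(k):  0  0  0  0  1  1  1  1  2
So g(8) = 2.

2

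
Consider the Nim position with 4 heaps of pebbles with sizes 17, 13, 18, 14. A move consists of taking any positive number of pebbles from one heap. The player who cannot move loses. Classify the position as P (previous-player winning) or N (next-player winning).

P-position

Bitwise XOR of the heap sizes:
  10001  (17)
  01101  (13)
  10010  (18)
  01110  (14)
  -----
  00000  (0)
The nim-sum is 0, so this is a P-position: the player to move is in a losing position under optimal play.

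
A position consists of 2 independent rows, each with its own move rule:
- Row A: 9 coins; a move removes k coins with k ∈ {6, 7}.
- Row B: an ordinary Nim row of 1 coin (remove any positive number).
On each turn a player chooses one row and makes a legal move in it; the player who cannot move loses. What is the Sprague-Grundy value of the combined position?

0

For row A, compute g(0), g(1), … with moves {6, 7}:
k:     0  1  2  3  4  5  6  7  8  9
g(k):  0  0  0  0  0  0  1  1  1  1
So g(9) = 1.
Row B is a plain Nim row of size 1, so its Grundy value is 1.
The value of a disjunctive sum is the nim-sum of the parts.
Combined value = 1 ⊕ 1 = 0.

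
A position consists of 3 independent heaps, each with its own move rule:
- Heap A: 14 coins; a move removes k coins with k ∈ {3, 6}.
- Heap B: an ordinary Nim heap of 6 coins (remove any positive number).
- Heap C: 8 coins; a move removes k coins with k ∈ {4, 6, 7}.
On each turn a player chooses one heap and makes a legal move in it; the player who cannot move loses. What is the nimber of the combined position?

5

Grundy values for heap A (subtraction set {3, 6}):
g(0) = mex{} = 0
g(1) = mex{} = 0
g(2) = mex{} = 0
g(3) = mex{0} = 1
g(4) = mex{0} = 1
g(5) = mex{0} = 1
g(6) = mex{0,1} = 2
g(7) = mex{0,1} = 2
g(8) = mex{0,1} = 2
g(9) = mex{1,2} = 0
g(10) = mex{1,2} = 0
g(11) = mex{1,2} = 0
g(12) = mex{0,2} = 1
g(13) = mex{0,2} = 1
g(14) = mex{0,2} = 1
So g(14) = 1.
Heap B is a plain Nim heap of size 6, so its Grundy value is 6.
Grundy values for heap C (subtraction set {4, 6, 7}):
g(0) = mex{} = 0
g(1) = mex{} = 0
g(2) = mex{} = 0
g(3) = mex{} = 0
g(4) = mex{0} = 1
g(5) = mex{0} = 1
g(6) = mex{0} = 1
g(7) = mex{0} = 1
g(8) = mex{0,1} = 2
So g(8) = 2.
By the Sprague-Grundy theorem, the Grundy value of a sum of independent games is the XOR of the component values.
Combined value = 1 XOR 6 XOR 2 = 5.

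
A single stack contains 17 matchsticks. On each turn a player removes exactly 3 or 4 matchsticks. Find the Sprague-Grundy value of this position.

1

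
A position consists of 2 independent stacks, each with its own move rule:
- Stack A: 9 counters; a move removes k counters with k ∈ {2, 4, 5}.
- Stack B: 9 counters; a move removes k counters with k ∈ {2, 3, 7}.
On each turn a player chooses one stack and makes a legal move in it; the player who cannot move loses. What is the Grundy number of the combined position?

3

For stack A, compute g(0), g(1), … with moves {2, 4, 5}:
k:     0  1  2  3  4  5  6  7  8  9
g(k):  0  0  1  1  2  2  3  0  0  1
So g(9) = 1.
Grundy values for stack B (subtraction set {2, 3, 7}):
k:     0  1  2  3  4  5  6  7  8  9
g(k):  0  0  1  1  2  0  0  1  1  2
So g(9) = 2.
The value of a disjunctive sum is the nim-sum of the parts.
Combined value = 1 ⊕ 2 = 3.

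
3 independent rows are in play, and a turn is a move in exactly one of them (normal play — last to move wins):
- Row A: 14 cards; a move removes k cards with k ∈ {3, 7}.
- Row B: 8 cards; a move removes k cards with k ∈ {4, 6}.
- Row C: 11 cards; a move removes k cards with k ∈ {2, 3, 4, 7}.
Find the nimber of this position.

Build the Grundy sequence for row A with g(k) = mex{g(k−s) : s ∈ {3, 7}, s ≤ k}:
k:     0  1  2  3  4  5  6  7  8  9 10 11 12 13 14
g(k):  0  0  0  1  1  1  0  2  2  1  0  0  0  1  1
So g(14) = 1.
Build the Grundy sequence for row B with g(k) = mex{g(k−s) : s ∈ {4, 6}, s ≤ k}:
k:     0  1  2  3  4  5  6  7  8
g(k):  0  0  0  0  1  1  1  1  2
So g(8) = 2.
Build the Grundy sequence for row C with g(k) = mex{g(k−s) : s ∈ {2, 3, 4, 7}, s ≤ k}:
g(0) = mex{} = 0
g(1) = mex{} = 0
g(2) = mex{0} = 1
g(3) = mex{0} = 1
g(4) = mex{0,1} = 2
g(5) = mex{0,1} = 2
g(6) = mex{1,2} = 0
g(7) = mex{0,1,2} = 3
g(8) = mex{0,2} = 1
g(9) = mex{0,1,2,3} = 4
g(10) = mex{0,1,3} = 2
g(11) = mex{1,2,3,4} = 0
So g(11) = 0.
By the Sprague-Grundy theorem, the Grundy value of a sum of independent games is the XOR of the component values.
Combined value = 1 XOR 2 XOR 0 = 3.

3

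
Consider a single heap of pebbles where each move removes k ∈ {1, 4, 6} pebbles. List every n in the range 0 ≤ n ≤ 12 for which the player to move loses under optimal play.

0, 2, 5, 7, 10, 12

Build the Grundy sequence with g(k) = mex{g(k−s) : s ∈ {1, 4, 6}, s ≤ k}:
g(0) = mex{} = 0
g(1) = mex{0} = 1
g(2) = mex{1} = 0
g(3) = mex{0} = 1
g(4) = mex{0,1} = 2
g(5) = mex{1,2} = 0
g(6) = mex{0} = 1
g(7) = mex{1} = 0
g(8) = mex{0,2} = 1
g(9) = mex{0,1} = 2
g(10) = mex{1,2} = 0
g(11) = mex{0} = 1
g(12) = mex{1} = 0
The P-positions (g = 0) in 0..12 are 0, 2, 5, 7, 10, 12.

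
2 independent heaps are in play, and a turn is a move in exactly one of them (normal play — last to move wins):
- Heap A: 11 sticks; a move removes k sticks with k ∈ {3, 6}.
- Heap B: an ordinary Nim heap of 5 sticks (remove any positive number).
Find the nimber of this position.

5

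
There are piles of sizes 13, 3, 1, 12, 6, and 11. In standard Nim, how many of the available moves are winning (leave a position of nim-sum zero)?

Nim-sum: 13 ⊕ 3 ⊕ 1 ⊕ 12 ⊕ 6 ⊕ 11 = 14.
The overall nim-sum is X = 14. A pile of size p has a winning move iff p XOR X < p (reduce it to p XOR X).
  13: 13 XOR 14 = 3 < 13 — winning move (to 3).
  3: 3 XOR 14 = 13 ≥ 3 — no move.
  1: 1 XOR 14 = 15 ≥ 1 — no move.
  12: 12 XOR 14 = 2 < 12 — winning move (to 2).
  6: 6 XOR 14 = 8 ≥ 6 — no move.
  11: 11 XOR 14 = 5 < 11 — winning move (to 5).
That gives 3 winning moves.

3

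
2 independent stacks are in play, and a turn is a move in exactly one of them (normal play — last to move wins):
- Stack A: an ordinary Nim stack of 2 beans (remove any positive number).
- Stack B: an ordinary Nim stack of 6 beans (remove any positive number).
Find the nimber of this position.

Stack A is a plain Nim stack of size 2, so its Grundy value is 2.
Stack B is a plain Nim stack of size 6, so its Grundy value is 6.
The value of a disjunctive sum is the nim-sum of the parts.
Combined value = 2 XOR 6 = 4.

4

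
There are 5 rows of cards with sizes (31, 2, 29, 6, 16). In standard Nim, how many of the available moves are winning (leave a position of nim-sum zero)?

3

Write each in binary and XOR column by column:
  11111  (31)
  00010  (2)
  11101  (29)
  00110  (6)
  10000  (16)
  -----
  10110  (22)
The overall nim-sum is X = 22. A row of size p has a winning move iff p XOR X < p (reduce it to p XOR X).
  31: 31 XOR 22 = 9 < 31 — winning move (to 9).
  2: 2 XOR 22 = 20 ≥ 2 — no move.
  29: 29 XOR 22 = 11 < 29 — winning move (to 11).
  6: 6 XOR 22 = 16 ≥ 6 — no move.
  16: 16 XOR 22 = 6 < 16 — winning move (to 6).
That gives 3 winning moves.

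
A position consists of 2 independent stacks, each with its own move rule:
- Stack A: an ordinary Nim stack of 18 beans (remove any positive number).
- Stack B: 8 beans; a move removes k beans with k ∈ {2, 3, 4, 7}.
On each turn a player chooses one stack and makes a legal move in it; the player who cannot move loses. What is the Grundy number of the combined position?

Stack A is a plain Nim stack of size 18, so its Grundy value is 18.
Build the Grundy sequence for stack B with g(k) = mex{g(k−s) : s ∈ {2, 3, 4, 7}, s ≤ k}:
k:     0  1  2  3  4  5  6  7  8
g(k):  0  0  1  1  2  2  0  3  1
So g(8) = 1.
By the Sprague-Grundy theorem, the Grundy value of a sum of independent games is the XOR of the component values.
Combined value = 18 ⊕ 1 = 19.

19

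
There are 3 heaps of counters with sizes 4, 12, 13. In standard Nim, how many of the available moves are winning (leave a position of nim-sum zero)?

Nim-sum: 4 ⊕ 12 ⊕ 13 = 5.
The overall nim-sum is X = 5. A heap of size p has a winning move iff p XOR X < p (reduce it to p XOR X).
  4: 4 XOR 5 = 1 < 4 — winning move (to 1).
  12: 12 XOR 5 = 9 < 12 — winning move (to 9).
  13: 13 XOR 5 = 8 < 13 — winning move (to 8).
That gives 3 winning moves.

3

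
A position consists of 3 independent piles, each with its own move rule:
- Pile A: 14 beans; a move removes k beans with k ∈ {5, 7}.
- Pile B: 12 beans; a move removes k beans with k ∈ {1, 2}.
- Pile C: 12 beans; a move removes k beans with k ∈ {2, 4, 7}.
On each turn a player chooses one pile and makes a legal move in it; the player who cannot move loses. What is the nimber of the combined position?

Grundy values for pile A (subtraction set {5, 7}):
k:     0  1  2  3  4  5  6  7  8  9 10 11 12 13 14
g(k):  0  0  0  0  0  1  1  1  1  1  2  2  0  0  0
So g(14) = 0.
For pile B, compute g(0), g(1), … with moves {1, 2}:
g(0) = mex{} = 0
g(1) = mex{0} = 1
g(2) = mex{0,1} = 2
g(3) = mex{1,2} = 0
g(4) = mex{0,2} = 1
g(5) = mex{0,1} = 2
g(6) = mex{1,2} = 0
g(7) = mex{0,2} = 1
g(8) = mex{0,1} = 2
g(9) = mex{1,2} = 0
g(10) = mex{0,2} = 1
g(11) = mex{0,1} = 2
g(12) = mex{1,2} = 0
So g(12) = 0.
For pile C, compute g(0), g(1), … with moves {2, 4, 7}:
k:     0  1  2  3  4  5  6  7  8  9 10 11 12
g(k):  0  0  1  1  2  2  0  3  1  0  2  1  0
So g(12) = 0.
The value of a disjunctive sum is the nim-sum of the parts.
Combined value = 0 ⊕ 0 ⊕ 0 = 0.

0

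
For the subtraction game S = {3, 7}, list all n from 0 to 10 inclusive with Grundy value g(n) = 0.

Compute g(0), g(1), … for moves {3, 7}:
k:     0  1  2  3  4  5  6  7  8  9 10
g(k):  0  0  0  1  1  1  0  2  2  1  0
The P-positions (g = 0) in 0..10 are 0, 1, 2, 6, 10.

0, 1, 2, 6, 10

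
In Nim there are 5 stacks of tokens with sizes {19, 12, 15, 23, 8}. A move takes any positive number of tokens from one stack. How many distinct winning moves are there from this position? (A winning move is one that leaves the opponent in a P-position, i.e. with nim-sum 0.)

Write each in binary and XOR column by column:
  10011  (19)
  01100  (12)
  01111  (15)
  10111  (23)
  01000  (8)
  -----
  01111  (15)
The overall nim-sum is X = 15. A stack of size p has a winning move iff p XOR X < p (reduce it to p XOR X).
  19: 19 XOR 15 = 28 ≥ 19 — no move.
  12: 12 XOR 15 = 3 < 12 — winning move (to 3).
  15: 15 XOR 15 = 0 < 15 — winning move (to 0).
  23: 23 XOR 15 = 24 ≥ 23 — no move.
  8: 8 XOR 15 = 7 < 8 — winning move (to 7).
That gives 3 winning moves.

3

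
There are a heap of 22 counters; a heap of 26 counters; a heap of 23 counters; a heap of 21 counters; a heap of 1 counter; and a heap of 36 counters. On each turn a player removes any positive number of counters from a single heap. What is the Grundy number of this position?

43

Nim-sum: 22 XOR 26 XOR 23 XOR 21 XOR 1 XOR 36 = 43.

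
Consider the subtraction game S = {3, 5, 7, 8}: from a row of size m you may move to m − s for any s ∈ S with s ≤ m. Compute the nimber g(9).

3

Grundy values for subtraction set {3, 5, 7, 8}:
k:     0  1  2  3  4  5  6  7  8  9
g(k):  0  0  0  1  1  1  2  2  2  3
So g(9) = 3.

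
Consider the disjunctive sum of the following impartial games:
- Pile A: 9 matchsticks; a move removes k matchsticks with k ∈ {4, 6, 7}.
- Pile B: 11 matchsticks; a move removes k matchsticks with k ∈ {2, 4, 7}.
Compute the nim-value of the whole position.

3

For pile A, compute g(0), g(1), … with moves {4, 6, 7}:
g(0) = mex{} = 0
g(1) = mex{} = 0
g(2) = mex{} = 0
g(3) = mex{} = 0
g(4) = mex{0} = 1
g(5) = mex{0} = 1
g(6) = mex{0} = 1
g(7) = mex{0} = 1
g(8) = mex{0,1} = 2
g(9) = mex{0,1} = 2
So g(9) = 2.
Grundy values for pile B (subtraction set {2, 4, 7}):
k:     0  1  2  3  4  5  6  7  8  9 10 11
g(k):  0  0  1  1  2  2  0  3  1  0  2  1
So g(11) = 1.
The value of a disjunctive sum is the nim-sum of the parts.
Combined value = 2 ⊕ 1 = 3.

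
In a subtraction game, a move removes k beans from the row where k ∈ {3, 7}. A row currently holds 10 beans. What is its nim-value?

Build the Grundy sequence with g(k) = mex{g(k−s) : s ∈ {3, 7}, s ≤ k}:
k:     0  1  2  3  4  5  6  7  8  9 10
g(k):  0  0  0  1  1  1  0  2  2  1  0
So g(10) = 0.

0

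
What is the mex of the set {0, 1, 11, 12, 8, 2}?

The values 0, 1, 2 are all present; 3 is the first non-negative integer missing from the set.

3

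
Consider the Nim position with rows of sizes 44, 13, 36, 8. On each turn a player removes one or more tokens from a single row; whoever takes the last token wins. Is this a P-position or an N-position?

N-position

Nim-sum: 44 ⊕ 13 ⊕ 36 ⊕ 8 = 13.
The nim-sum is 13 ≠ 0, so this is an N-position: the player to move can win.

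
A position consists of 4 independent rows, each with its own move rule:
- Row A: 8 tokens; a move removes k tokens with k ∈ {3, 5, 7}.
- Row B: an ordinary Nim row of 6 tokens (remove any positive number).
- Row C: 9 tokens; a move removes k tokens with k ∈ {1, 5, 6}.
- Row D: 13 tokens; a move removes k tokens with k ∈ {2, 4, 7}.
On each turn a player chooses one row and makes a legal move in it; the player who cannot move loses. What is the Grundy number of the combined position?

Grundy values for row A (subtraction set {3, 5, 7}):
k:     0  1  2  3  4  5  6  7  8
g(k):  0  0  0  1  1  1  2  2  2
So g(8) = 2.
Row B is a plain Nim row of size 6, so its Grundy value is 6.
Build the Grundy sequence for row C with g(k) = mex{g(k−s) : s ∈ {1, 5, 6}, s ≤ k}:
k:     0  1  2  3  4  5  6  7  8  9
g(k):  0  1  0  1  0  1  2  3  2  3
So g(9) = 3.
Build the Grundy sequence for row D with g(k) = mex{g(k−s) : s ∈ {2, 4, 7}, s ≤ k}:
k:     0  1  2  3  4  5  6  7  8  9 10 11 12 13
g(k):  0  0  1  1  2  2  0  3  1  0  2  1  0  2
So g(13) = 2.
The value of a disjunctive sum is the nim-sum of the parts.
Combined value = 2 ⊕ 6 ⊕ 3 ⊕ 2 = 5.

5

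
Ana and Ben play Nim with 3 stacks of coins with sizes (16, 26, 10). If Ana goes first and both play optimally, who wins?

Nim-sum: 16 XOR 26 XOR 10 = 0.
The nim-sum is 0, so this is a P-position: the player to move is in a losing position under optimal play; Ana is about to move from it and so loses — Ben wins.

Ben wins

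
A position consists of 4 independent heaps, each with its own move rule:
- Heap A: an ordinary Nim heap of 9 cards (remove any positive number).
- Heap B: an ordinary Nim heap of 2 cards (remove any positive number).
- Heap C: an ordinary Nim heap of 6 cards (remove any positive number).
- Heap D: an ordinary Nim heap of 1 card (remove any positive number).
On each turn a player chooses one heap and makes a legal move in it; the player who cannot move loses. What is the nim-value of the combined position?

Heap A is a plain Nim heap of size 9, so its Grundy value is 9.
Heap B is a plain Nim heap of size 2, so its Grundy value is 2.
Heap C is a plain Nim heap of size 6, so its Grundy value is 6.
Heap D is a plain Nim heap of size 1, so its Grundy value is 1.
The value of a disjunctive sum is the nim-sum of the parts.
Combined value = 9 ⊕ 2 ⊕ 6 ⊕ 1 = 12.

12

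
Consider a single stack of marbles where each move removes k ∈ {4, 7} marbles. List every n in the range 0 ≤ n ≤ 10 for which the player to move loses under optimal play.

0, 1, 2, 3

Grundy values for subtraction set {4, 7}:
g(0) = mex{} = 0
g(1) = mex{} = 0
g(2) = mex{} = 0
g(3) = mex{} = 0
g(4) = mex{0} = 1
g(5) = mex{0} = 1
g(6) = mex{0} = 1
g(7) = mex{0} = 1
g(8) = mex{0,1} = 2
g(9) = mex{0,1} = 2
g(10) = mex{0,1} = 2
The P-positions (g = 0) in 0..10 are 0, 1, 2, 3.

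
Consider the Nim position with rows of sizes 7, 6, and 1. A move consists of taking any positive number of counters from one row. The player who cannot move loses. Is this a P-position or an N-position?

Nim-sum: 7 XOR 6 XOR 1 = 0.
The nim-sum is 0, so this is a P-position: the player to move is in a losing position under optimal play.

P-position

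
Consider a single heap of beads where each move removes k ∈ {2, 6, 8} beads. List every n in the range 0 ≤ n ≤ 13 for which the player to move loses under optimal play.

0, 1, 4, 5

Build the Grundy sequence with g(k) = mex{g(k−s) : s ∈ {2, 6, 8}, s ≤ k}:
g(0) = mex{} = 0
g(1) = mex{} = 0
g(2) = mex{0} = 1
g(3) = mex{0} = 1
g(4) = mex{1} = 0
g(5) = mex{1} = 0
g(6) = mex{0} = 1
g(7) = mex{0} = 1
g(8) = mex{0,1} = 2
g(9) = mex{0,1} = 2
g(10) = mex{0,1,2} = 3
g(11) = mex{0,1,2} = 3
g(12) = mex{0,1,3} = 2
g(13) = mex{0,1,3} = 2
The P-positions (g = 0) in 0..13 are 0, 1, 4, 5.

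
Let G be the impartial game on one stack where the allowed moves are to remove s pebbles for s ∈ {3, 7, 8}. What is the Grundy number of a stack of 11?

0

Build the Grundy sequence with g(k) = mex{g(k−s) : s ∈ {3, 7, 8}, s ≤ k}:
g(0) = mex{} = 0
g(1) = mex{} = 0
g(2) = mex{} = 0
g(3) = mex{0} = 1
g(4) = mex{0} = 1
g(5) = mex{0} = 1
g(6) = mex{1} = 0
g(7) = mex{0,1} = 2
g(8) = mex{0,1} = 2
g(9) = mex{0} = 1
g(10) = mex{0,1,2} = 3
g(11) = mex{1,2} = 0
So g(11) = 0.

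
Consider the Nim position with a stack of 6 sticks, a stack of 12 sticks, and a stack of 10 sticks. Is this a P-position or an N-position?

Compute the nim-sum pairwise:
6 XOR 12 = 10
10 XOR 10 = 0
The nim-sum is 0, so this is a P-position: the player to move is in a losing position under optimal play.

P-position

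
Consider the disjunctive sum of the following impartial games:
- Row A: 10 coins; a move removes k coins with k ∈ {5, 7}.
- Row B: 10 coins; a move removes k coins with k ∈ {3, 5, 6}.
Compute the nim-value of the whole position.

2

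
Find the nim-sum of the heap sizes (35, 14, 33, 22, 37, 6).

Write each in binary and XOR column by column:
  100011  (35)
  001110  (14)
  100001  (33)
  010110  (22)
  100101  (37)
  000110  (6)
  ------
  111001  (57)

57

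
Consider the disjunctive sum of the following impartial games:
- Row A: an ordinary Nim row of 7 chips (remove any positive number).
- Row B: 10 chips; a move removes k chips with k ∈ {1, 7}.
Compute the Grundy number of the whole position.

7

Row A is a plain Nim row of size 7, so its Grundy value is 7.
For row B, compute g(0), g(1), … with moves {1, 7}:
g(0) = mex{} = 0
g(1) = mex{0} = 1
g(2) = mex{1} = 0
g(3) = mex{0} = 1
g(4) = mex{1} = 0
g(5) = mex{0} = 1
g(6) = mex{1} = 0
g(7) = mex{0} = 1
g(8) = mex{1} = 0
g(9) = mex{0} = 1
g(10) = mex{1} = 0
So g(10) = 0.
The value of a disjunctive sum is the nim-sum of the parts.
Combined value = 7 XOR 0 = 7.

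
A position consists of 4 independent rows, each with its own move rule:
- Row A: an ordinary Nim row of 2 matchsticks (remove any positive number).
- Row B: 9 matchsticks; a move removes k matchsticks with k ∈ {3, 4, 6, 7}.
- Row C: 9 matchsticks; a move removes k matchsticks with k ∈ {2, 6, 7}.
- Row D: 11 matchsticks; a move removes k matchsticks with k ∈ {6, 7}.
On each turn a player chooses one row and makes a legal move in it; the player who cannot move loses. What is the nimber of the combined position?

Row A is a plain Nim row of size 2, so its Grundy value is 2.
Build the Grundy sequence for row B with g(k) = mex{g(k−s) : s ∈ {3, 4, 6, 7}, s ≤ k}:
g(0) = mex{} = 0
g(1) = mex{} = 0
g(2) = mex{} = 0
g(3) = mex{0} = 1
g(4) = mex{0} = 1
g(5) = mex{0} = 1
g(6) = mex{0,1} = 2
g(7) = mex{0,1} = 2
g(8) = mex{0,1} = 2
g(9) = mex{0,1,2} = 3
So g(9) = 3.
Grundy values for row C (subtraction set {2, 6, 7}):
g(0) = mex{} = 0
g(1) = mex{} = 0
g(2) = mex{0} = 1
g(3) = mex{0} = 1
g(4) = mex{1} = 0
g(5) = mex{1} = 0
g(6) = mex{0} = 1
g(7) = mex{0} = 1
g(8) = mex{0,1} = 2
g(9) = mex{1} = 0
So g(9) = 0.
For row D, compute g(0), g(1), … with moves {6, 7}:
k:     0  1  2  3  4  5  6  7  8  9 10 11
g(k):  0  0  0  0  0  0  1  1  1  1  1  1
So g(11) = 1.
The value of a disjunctive sum is the nim-sum of the parts.
Combined value = 2 XOR 3 XOR 0 XOR 1 = 0.

0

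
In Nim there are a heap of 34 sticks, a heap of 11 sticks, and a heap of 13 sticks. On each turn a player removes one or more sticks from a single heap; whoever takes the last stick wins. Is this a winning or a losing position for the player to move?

In binary:
  100010  (34)
  001011  (11)
  001101  (13)
  ------
  100100  (36)
The nim-sum is 36 ≠ 0, so this is an N-position: the player to move can win.

Winning position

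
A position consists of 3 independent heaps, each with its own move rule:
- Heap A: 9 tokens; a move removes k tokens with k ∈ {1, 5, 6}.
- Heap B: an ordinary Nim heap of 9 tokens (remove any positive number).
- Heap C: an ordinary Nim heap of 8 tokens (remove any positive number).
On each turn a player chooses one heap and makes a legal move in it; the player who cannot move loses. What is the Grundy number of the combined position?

2

Build the Grundy sequence for heap A with g(k) = mex{g(k−s) : s ∈ {1, 5, 6}, s ≤ k}:
g(0) = mex{} = 0
g(1) = mex{0} = 1
g(2) = mex{1} = 0
g(3) = mex{0} = 1
g(4) = mex{1} = 0
g(5) = mex{0} = 1
g(6) = mex{0,1} = 2
g(7) = mex{0,1,2} = 3
g(8) = mex{0,1,3} = 2
g(9) = mex{0,1,2} = 3
So g(9) = 3.
Heap B is a plain Nim heap of size 9, so its Grundy value is 9.
Heap C is a plain Nim heap of size 8, so its Grundy value is 8.
By the Sprague-Grundy theorem, the Grundy value of a sum of independent games is the XOR of the component values.
Combined value = 3 XOR 9 XOR 8 = 2.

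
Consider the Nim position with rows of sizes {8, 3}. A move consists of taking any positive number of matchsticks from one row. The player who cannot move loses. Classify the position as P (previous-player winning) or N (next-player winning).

Compute the nim-sum pairwise:
8 XOR 3 = 11
The nim-sum is 11 ≠ 0, so this is an N-position: the player to move can win.

N-position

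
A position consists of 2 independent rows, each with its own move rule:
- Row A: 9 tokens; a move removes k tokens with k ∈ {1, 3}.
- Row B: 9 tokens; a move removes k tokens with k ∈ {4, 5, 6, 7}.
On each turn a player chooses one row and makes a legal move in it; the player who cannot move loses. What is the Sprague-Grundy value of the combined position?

3

Build the Grundy sequence for row A with g(k) = mex{g(k−s) : s ∈ {1, 3}, s ≤ k}:
g(0) = mex{} = 0
g(1) = mex{0} = 1
g(2) = mex{1} = 0
g(3) = mex{0} = 1
g(4) = mex{1} = 0
g(5) = mex{0} = 1
g(6) = mex{1} = 0
g(7) = mex{0} = 1
g(8) = mex{1} = 0
g(9) = mex{0} = 1
So g(9) = 1.
Build the Grundy sequence for row B with g(k) = mex{g(k−s) : s ∈ {4, 5, 6, 7}, s ≤ k}:
g(0) = mex{} = 0
g(1) = mex{} = 0
g(2) = mex{} = 0
g(3) = mex{} = 0
g(4) = mex{0} = 1
g(5) = mex{0} = 1
g(6) = mex{0} = 1
g(7) = mex{0} = 1
g(8) = mex{0,1} = 2
g(9) = mex{0,1} = 2
So g(9) = 2.
By the Sprague-Grundy theorem, the Grundy value of a sum of independent games is the XOR of the component values.
Combined value = 1 XOR 2 = 3.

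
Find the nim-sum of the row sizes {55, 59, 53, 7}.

Write each in binary and XOR column by column:
  110111  (55)
  111011  (59)
  110101  (53)
  000111  (7)
  ------
  111110  (62)

62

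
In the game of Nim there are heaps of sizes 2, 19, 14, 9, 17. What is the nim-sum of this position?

7

Write each in binary and XOR column by column:
  00010  (2)
  10011  (19)
  01110  (14)
  01001  (9)
  10001  (17)
  -----
  00111  (7)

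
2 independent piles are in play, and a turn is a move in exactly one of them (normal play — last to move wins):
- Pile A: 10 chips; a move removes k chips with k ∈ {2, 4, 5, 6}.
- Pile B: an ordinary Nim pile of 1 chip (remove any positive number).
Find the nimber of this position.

0

For pile A, compute g(0), g(1), … with moves {2, 4, 5, 6}:
g(0) = mex{} = 0
g(1) = mex{} = 0
g(2) = mex{0} = 1
g(3) = mex{0} = 1
g(4) = mex{0,1} = 2
g(5) = mex{0,1} = 2
g(6) = mex{0,1,2} = 3
g(7) = mex{0,1,2} = 3
g(8) = mex{1,2,3} = 0
g(9) = mex{1,2,3} = 0
g(10) = mex{0,2,3} = 1
So g(10) = 1.
Pile B is a plain Nim pile of size 1, so its Grundy value is 1.
The value of a disjunctive sum is the nim-sum of the parts.
Combined value = 1 ⊕ 1 = 0.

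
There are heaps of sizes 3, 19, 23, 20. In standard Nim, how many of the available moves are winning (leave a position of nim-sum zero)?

Compute the nim-sum pairwise:
3 ^ 19 = 16
16 ^ 23 = 7
7 ^ 20 = 19
The overall nim-sum is X = 19. A heap of size p has a winning move iff p XOR X < p (reduce it to p XOR X).
  3: 3 XOR 19 = 16 ≥ 3 — no move.
  19: 19 XOR 19 = 0 < 19 — winning move (to 0).
  23: 23 XOR 19 = 4 < 23 — winning move (to 4).
  20: 20 XOR 19 = 7 < 20 — winning move (to 7).
That gives 3 winning moves.

3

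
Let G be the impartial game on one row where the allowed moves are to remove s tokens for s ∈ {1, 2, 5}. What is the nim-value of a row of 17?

Grundy values for subtraction set {1, 2, 5}:
k:     0  1  2  3  4  5  6  7  8  9 10 11 12 13 14 15 16 17
g(k):  0  1  2  0  1  2  0  1  2  0  1  2  0  1  2  0  1  2
So g(17) = 2.

2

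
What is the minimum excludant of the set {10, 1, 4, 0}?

2

The values 0, 1 are all present; 2 is the first non-negative integer missing from the set.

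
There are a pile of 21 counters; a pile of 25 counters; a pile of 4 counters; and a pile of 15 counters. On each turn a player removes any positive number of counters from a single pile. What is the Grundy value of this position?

7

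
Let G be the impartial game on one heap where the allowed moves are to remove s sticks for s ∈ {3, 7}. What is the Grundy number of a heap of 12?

0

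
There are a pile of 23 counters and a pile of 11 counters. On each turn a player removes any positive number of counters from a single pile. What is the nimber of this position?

Compute the nim-sum pairwise:
23 ^ 11 = 28

28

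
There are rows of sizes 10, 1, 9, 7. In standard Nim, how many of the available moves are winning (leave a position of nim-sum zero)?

Nim-sum: 10 ⊕ 1 ⊕ 9 ⊕ 7 = 5.
The overall nim-sum is X = 5. A row of size p has a winning move iff p XOR X < p (reduce it to p XOR X).
  10: 10 XOR 5 = 15 ≥ 10 — no move.
  1: 1 XOR 5 = 4 ≥ 1 — no move.
  9: 9 XOR 5 = 12 ≥ 9 — no move.
  7: 7 XOR 5 = 2 < 7 — winning move (to 2).
That gives 1 winning move.

1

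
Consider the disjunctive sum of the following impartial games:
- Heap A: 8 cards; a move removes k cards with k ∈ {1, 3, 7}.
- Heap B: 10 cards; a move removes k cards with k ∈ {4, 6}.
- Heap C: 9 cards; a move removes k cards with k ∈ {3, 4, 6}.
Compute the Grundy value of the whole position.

Grundy values for heap A (subtraction set {1, 3, 7}):
k:     0  1  2  3  4  5  6  7  8
g(k):  0  1  0  1  0  1  0  1  0
So g(8) = 0.
Build the Grundy sequence for heap B with g(k) = mex{g(k−s) : s ∈ {4, 6}, s ≤ k}:
k:     0  1  2  3  4  5  6  7  8  9 10
g(k):  0  0  0  0  1  1  1  1  2  2  0
So g(10) = 0.
For heap C, compute g(0), g(1), … with moves {3, 4, 6}:
k:     0  1  2  3  4  5  6  7  8  9
g(k):  0  0  0  1  1  1  2  2  2  0
So g(9) = 0.
The value of a disjunctive sum is the nim-sum of the parts.
Combined value = 0 XOR 0 XOR 0 = 0.

0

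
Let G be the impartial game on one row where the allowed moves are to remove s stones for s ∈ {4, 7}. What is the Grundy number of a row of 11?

Compute g(0), g(1), … for moves {4, 7}:
g(0) = mex{} = 0
g(1) = mex{} = 0
g(2) = mex{} = 0
g(3) = mex{} = 0
g(4) = mex{0} = 1
g(5) = mex{0} = 1
g(6) = mex{0} = 1
g(7) = mex{0} = 1
g(8) = mex{0,1} = 2
g(9) = mex{0,1} = 2
g(10) = mex{0,1} = 2
g(11) = mex{1} = 0
So g(11) = 0.

0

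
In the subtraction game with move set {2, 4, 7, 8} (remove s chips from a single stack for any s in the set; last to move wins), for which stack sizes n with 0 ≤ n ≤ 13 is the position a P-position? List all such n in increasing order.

Build the Grundy sequence with g(k) = mex{g(k−s) : s ∈ {2, 4, 7, 8}, s ≤ k}:
k:     0  1  2  3  4  5  6  7  8  9 10 11 12 13
g(k):  0  0  1  1  2  2  0  3  1  4  2  0  0  1
The P-positions (g = 0) in 0..13 are 0, 1, 6, 11, 12.

0, 1, 6, 11, 12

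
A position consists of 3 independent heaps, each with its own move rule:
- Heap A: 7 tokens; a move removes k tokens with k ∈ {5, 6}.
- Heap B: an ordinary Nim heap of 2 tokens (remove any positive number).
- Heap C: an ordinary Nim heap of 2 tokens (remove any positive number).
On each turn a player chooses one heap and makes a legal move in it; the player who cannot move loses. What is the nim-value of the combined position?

For heap A, compute g(0), g(1), … with moves {5, 6}:
k:     0  1  2  3  4  5  6  7
g(k):  0  0  0  0  0  1  1  1
So g(7) = 1.
Heap B is a plain Nim heap of size 2, so its Grundy value is 2.
Heap C is a plain Nim heap of size 2, so its Grundy value is 2.
The value of a disjunctive sum is the nim-sum of the parts.
Combined value = 1 ⊕ 2 ⊕ 2 = 1.

1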